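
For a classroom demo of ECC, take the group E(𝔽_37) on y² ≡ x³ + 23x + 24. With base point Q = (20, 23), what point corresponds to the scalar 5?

Repeated addition: build up to 5Q.
2Q: tangent at (20, 23): λ = (3·20² + 23)/(2·23) ≡ 2/9. 9⁻¹ ≡ 33 (mod 37), so λ ≡ 2·33 ≡ 29.
  x = λ² - 20 - 20 = 841 - 40 ≡ 24; y = λ·(20 - 24) - 23 ≡ 9. → (24, 9)
3Q: (24, 9) + (20, 23). λ = (23 - 9)/(20 - 24) ≡ 14/33 mod 37. 33⁻¹ ≡ 9 (mod 37), so λ ≡ 15.
  x = λ² - 24 - 20 = 225 - 44 ≡ 33; y = λ·(24 - 33) - 9 ≡ 4. → (33, 4)
4Q: (33, 4) + (20, 23). λ = (23 - 4)/(20 - 33) ≡ 19/24 mod 37. 24⁻¹ ≡ 17 (mod 37), so λ ≡ 27.
  x = λ² - 33 - 20 = 729 - 53 ≡ 10; y = λ·(33 - 10) - 4 ≡ 25. → (10, 25)
5Q: (10, 25) + (20, 23). λ = (23 - 25)/(20 - 10) ≡ 35/10 mod 37. 10⁻¹ ≡ 26 (mod 37) since 10·26 = 260 ≡ 1, so λ ≡ 22.
  x = λ² - 10 - 20 = 484 - 30 ≡ 10; y = λ·(10 - 10) - 25 ≡ 12. → (10, 12)

(10, 12)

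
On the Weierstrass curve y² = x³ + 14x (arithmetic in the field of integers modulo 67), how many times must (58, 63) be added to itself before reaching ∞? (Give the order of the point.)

2P: tangent at (58, 63): λ = (3·58² + 14)/(2·63) ≡ 56/59. 59⁻¹ ≡ 25 (mod 67), so λ ≡ 56·25 ≡ 60.
  x = λ² - 58 - 58 = 3600 - 116 ≡ 0; y = λ·(58 - 0) - 63 ≡ 0. → (0, 0)
3P: (0, 0) + (58, 63). λ = (63 - 0)/(58 - 0) ≡ 63/58 mod 67. 58⁻¹ ≡ 52 (mod 67), so λ ≡ 60.
  x = λ² - 0 - 58 = 3600 - 58 ≡ 58; y = λ·(0 - 58) - 0 ≡ 4. → (58, 4)
4P: (58, 4) + (58, 63): same x and y₁ ≡ -y₂, so the sum is ∞.
4P = ∞, so the order is 4.

4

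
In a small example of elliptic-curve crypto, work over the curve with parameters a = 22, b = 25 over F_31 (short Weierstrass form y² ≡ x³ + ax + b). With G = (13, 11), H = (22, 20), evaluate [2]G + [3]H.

(10, 6)

First 2G:
Repeated addition: build up to 2G.
2G: tangent at (13, 11): λ = (3·13² + 22)/(2·11) ≡ 2/22. 22⁻¹ ≡ 24 (mod 31), so λ ≡ 2·24 ≡ 17.
  x = λ² - 13 - 13 = 289 - 26 ≡ 15; y = λ·(13 - 15) - 11 ≡ 17. → (15, 17)
2G = (15, 17).
Next 3H:
Repeated addition: build up to 3H.
2H: tangent at (22, 20): λ = (3·22² + 22)/(2·20) ≡ 17/9. 9⁻¹ ≡ 7 (mod 31), so λ ≡ 17·7 ≡ 26.
  x = λ² - 22 - 22 = 676 - 44 ≡ 12; y = λ·(22 - 12) - 20 ≡ 23. → (12, 23)
3H: (12, 23) + (22, 20). λ = (20 - 23)/(22 - 12) ≡ 28/10 mod 31. 10⁻¹ ≡ 28 (mod 31), so λ ≡ 9.
  x = λ² - 12 - 22 = 81 - 34 ≡ 16; y = λ·(12 - 16) - 23 ≡ 3. → (16, 3)
3H = (16, 3).
Finally 2G + 3H:
(15, 17) + (16, 3). λ = (3 - 17)/(16 - 15) ≡ 17/1 mod 31. 1⁻¹ ≡ 1 (mod 31) since 1·1 = 1 ≡ 1, so λ ≡ 17.
  x = λ² - 15 - 16 = 289 - 31 ≡ 10; y = λ·(15 - 10) - 17 ≡ 6. → (10, 6)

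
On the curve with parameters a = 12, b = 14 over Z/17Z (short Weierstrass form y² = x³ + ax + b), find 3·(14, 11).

(11, 10)

Write P = (14, 11).
Repeated addition: build up to 3P.
2P: tangent at (14, 11): λ = (3·14² + 12)/(2·11) ≡ 5/5. 5⁻¹ ≡ 7 (mod 17), so λ ≡ 5·7 ≡ 1.
  x = λ² - 14 - 14 = 1 - 28 ≡ 7; y = λ·(14 - 7) - 11 ≡ 13. → (7, 13)
3P: (7, 13) + (14, 11). λ = (11 - 13)/(14 - 7) ≡ 15/7 mod 17. 7⁻¹ ≡ 5 (mod 17) since 7·5 = 35 ≡ 1, so λ ≡ 7.
  x = λ² - 7 - 14 = 49 - 21 ≡ 11; y = λ·(7 - 11) - 13 ≡ 10. → (11, 10)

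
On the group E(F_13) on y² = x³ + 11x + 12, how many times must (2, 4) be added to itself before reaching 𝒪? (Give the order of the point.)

8

2P: tangent at (2, 4): λ = (3·2² + 11)/(2·4) ≡ 10/8. 8⁻¹ ≡ 5 (mod 13), so λ ≡ 10·5 ≡ 11.
  x = λ² - 2 - 2 = 121 - 4 ≡ 0; y = λ·(2 - 0) - 4 ≡ 5. → (0, 5)
3P: (0, 5) + (2, 4). λ = (4 - 5)/(2 - 0) ≡ 12/2 mod 13. 2⁻¹ ≡ 7 (mod 13), so λ ≡ 6.
  x = λ² - 0 - 2 = 36 - 2 ≡ 8; y = λ·(0 - 8) - 5 ≡ 12. → (8, 12)
4P: (8, 12) + (2, 4). λ = (4 - 12)/(2 - 8) ≡ 5/7 mod 13. 7⁻¹ ≡ 2 (mod 13), so λ ≡ 10.
  x = λ² - 8 - 2 = 100 - 10 ≡ 12; y = λ·(8 - 12) - 12 ≡ 0. → (12, 0)
5P: (12, 0) + (2, 4). λ = (4 - 0)/(2 - 12) ≡ 4/3 mod 13. 3⁻¹ ≡ 9 (mod 13), so λ ≡ 10.
  x = λ² - 12 - 2 = 100 - 14 ≡ 8; y = λ·(12 - 8) - 0 ≡ 1. → (8, 1)
6P: (8, 1) + (2, 4). λ = (4 - 1)/(2 - 8) ≡ 3/7 mod 13. 7⁻¹ ≡ 2 (mod 13) since 7·2 = 14 ≡ 1, so λ ≡ 6.
  x = λ² - 8 - 2 = 36 - 10 ≡ 0; y = λ·(8 - 0) - 1 ≡ 8. → (0, 8)
7P: (0, 8) + (2, 4). λ = (4 - 8)/(2 - 0) ≡ 9/2 mod 13. 2⁻¹ ≡ 7 (mod 13), so λ ≡ 11.
  x = λ² - 0 - 2 = 121 - 2 ≡ 2; y = λ·(0 - 2) - 8 ≡ 9. → (2, 9)
8P: (2, 9) + (2, 4): same x and y₁ ≡ -y₂, so the sum is 𝒪.
8P = 𝒪, so the order is 8.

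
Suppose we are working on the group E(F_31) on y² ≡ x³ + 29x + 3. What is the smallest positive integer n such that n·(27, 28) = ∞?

6

2P: tangent at (27, 28): λ = (3·27² + 29)/(2·28) ≡ 15/25. 25⁻¹ ≡ 5 (mod 31) since 25·5 = 125 ≡ 1, so λ ≡ 15·5 ≡ 13.
  x = λ² - 27 - 27 = 169 - 54 ≡ 22; y = λ·(27 - 22) - 28 ≡ 6. → (22, 6)
3P: (22, 6) + (27, 28). λ = (28 - 6)/(27 - 22) ≡ 22/5 mod 31. 5⁻¹ ≡ 25 (mod 31), so λ ≡ 23.
  x = λ² - 22 - 27 = 529 - 49 ≡ 15; y = λ·(22 - 15) - 6 ≡ 0. → (15, 0)
4P: (15, 0) + (27, 28). λ = (28 - 0)/(27 - 15) ≡ 28/12 mod 31. 12⁻¹ ≡ 13 (mod 31), so λ ≡ 23.
  x = λ² - 15 - 27 = 529 - 42 ≡ 22; y = λ·(15 - 22) - 0 ≡ 25. → (22, 25)
5P: (22, 25) + (27, 28). λ = (28 - 25)/(27 - 22) ≡ 3/5 mod 31. 5⁻¹ ≡ 25 (mod 31) since 5·25 = 125 ≡ 1, so λ ≡ 13.
  x = λ² - 22 - 27 = 169 - 49 ≡ 27; y = λ·(22 - 27) - 25 ≡ 3. → (27, 3)
6P: (27, 3) + (27, 28): same x and y₁ ≡ -y₂, so the sum is ∞.
6P = ∞, so the order is 6.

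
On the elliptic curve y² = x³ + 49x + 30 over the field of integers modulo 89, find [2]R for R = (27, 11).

(13, 85)

tangent at (27, 11): λ = (3·27² + 49)/(2·11) ≡ 11/22. 22⁻¹ ≡ 85 (mod 89) since 22·85 = 1870 ≡ 1, so λ ≡ 11·85 ≡ 45.
  x = λ² - 27 - 27 = 2025 - 54 ≡ 13; y = λ·(27 - 13) - 11 ≡ 85. → (13, 85)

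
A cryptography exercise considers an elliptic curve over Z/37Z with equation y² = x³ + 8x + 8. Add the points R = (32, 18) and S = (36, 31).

(5, 5)

(32, 18) + (36, 31). λ = (31 - 18)/(36 - 32) ≡ 13/4 mod 37. 4⁻¹ ≡ 28 (mod 37), so λ ≡ 31.
  x = λ² - 32 - 36 = 961 - 68 ≡ 5; y = λ·(32 - 5) - 18 ≡ 5. → (5, 5)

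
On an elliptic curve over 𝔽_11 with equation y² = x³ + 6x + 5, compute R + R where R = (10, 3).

(7, 7)

tangent at (10, 3): λ = (3·10² + 6)/(2·3) ≡ 9/6. 6⁻¹ ≡ 2 (mod 11) since 6·2 = 12 ≡ 1, so λ ≡ 9·2 ≡ 7.
  x = λ² - 10 - 10 = 49 - 20 ≡ 7; y = λ·(10 - 7) - 3 ≡ 7. → (7, 7)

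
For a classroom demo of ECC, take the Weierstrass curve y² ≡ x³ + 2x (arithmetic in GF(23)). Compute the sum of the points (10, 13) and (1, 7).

(10, 13) + (1, 7). λ = (7 - 13)/(1 - 10) ≡ 17/14 mod 23. 14⁻¹ ≡ 5 (mod 23), so λ ≡ 16.
  x = λ² - 10 - 1 = 256 - 11 ≡ 15; y = λ·(10 - 15) - 13 ≡ 22. → (15, 22)

(15, 22)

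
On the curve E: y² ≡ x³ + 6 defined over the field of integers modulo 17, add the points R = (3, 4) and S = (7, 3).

(3, 4) + (7, 3). λ = (3 - 4)/(7 - 3) ≡ 16/4 mod 17. 4⁻¹ ≡ 13 (mod 17) since 4·13 = 52 ≡ 1, so λ ≡ 4.
  x = λ² - 3 - 7 = 16 - 10 ≡ 6; y = λ·(3 - 6) - 4 ≡ 1. → (6, 1)

(6, 1)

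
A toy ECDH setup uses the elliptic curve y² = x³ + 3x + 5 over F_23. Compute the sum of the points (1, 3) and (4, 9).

(22, 1)

(1, 3) + (4, 9). λ = (9 - 3)/(4 - 1) ≡ 6/3 mod 23. 3⁻¹ ≡ 8 (mod 23), so λ ≡ 2.
  x = λ² - 1 - 4 = 4 - 5 ≡ 22; y = λ·(1 - 22) - 3 ≡ 1. → (22, 1)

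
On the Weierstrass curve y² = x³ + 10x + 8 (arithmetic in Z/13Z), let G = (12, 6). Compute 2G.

(2, 7)

tangent at (12, 6): λ = (3·12² + 10)/(2·6) ≡ 0/12. 12⁻¹ ≡ 12 (mod 13), so λ ≡ 0·12 ≡ 0.
  x = λ² - 12 - 12 = 0 - 24 ≡ 2; y = λ·(12 - 2) - 6 ≡ 7. → (2, 7)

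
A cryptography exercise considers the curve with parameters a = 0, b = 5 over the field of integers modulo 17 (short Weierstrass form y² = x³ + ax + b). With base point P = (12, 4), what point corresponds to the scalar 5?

Double-and-add on 5 = (101)₂. Start with P = (12, 4) for the leading 1-bit.
double: tangent at (12, 4): λ = (3·12² + 0)/(2·4) ≡ 7/8. 8⁻¹ ≡ 15 (mod 17) since 8·15 = 120 ≡ 1, so λ ≡ 7·15 ≡ 3.
  x = λ² - 12 - 12 = 9 - 24 ≡ 2; y = λ·(12 - 2) - 4 ≡ 9. → (2, 9)
double: tangent at (2, 9): λ = (3·2² + 0)/(2·9) ≡ 12/1. 1⁻¹ ≡ 1 (mod 17), so λ ≡ 12·1 ≡ 12.
  x = λ² - 2 - 2 = 144 - 4 ≡ 4; y = λ·(2 - 4) - 9 ≡ 1. → (4, 1)
add P: (4, 1) + (12, 4). λ = (4 - 1)/(12 - 4) ≡ 3/8 mod 17. 8⁻¹ ≡ 15 (mod 17), so λ ≡ 11.
  x = λ² - 4 - 12 = 121 - 16 ≡ 3; y = λ·(4 - 3) - 1 ≡ 10. → (3, 10)

(3, 10)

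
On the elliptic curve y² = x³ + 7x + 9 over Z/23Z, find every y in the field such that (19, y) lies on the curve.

x³ + 7x + 9 = 7001 ≡ 9 (mod 23).
Square roots of 9 mod 23: 3 and 20 (since 3² = 9 ≡ 9).

3, 20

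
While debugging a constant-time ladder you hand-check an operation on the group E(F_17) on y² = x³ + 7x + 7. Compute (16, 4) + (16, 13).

The two points share x = 16 and their y-coordinates satisfy 4 + 13 ≡ 0 (mod 17), so they are inverses. Their sum is O.

O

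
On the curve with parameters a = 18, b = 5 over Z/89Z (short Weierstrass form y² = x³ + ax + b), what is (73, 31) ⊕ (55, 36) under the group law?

(52, 67)

(73, 31) + (55, 36). λ = (36 - 31)/(55 - 73) ≡ 5/71 mod 89. 71⁻¹ ≡ 84 (mod 89) since 71·84 = 5964 ≡ 1, so λ ≡ 64.
  x = λ² - 73 - 55 = 4096 - 128 ≡ 52; y = λ·(73 - 52) - 31 ≡ 67. → (52, 67)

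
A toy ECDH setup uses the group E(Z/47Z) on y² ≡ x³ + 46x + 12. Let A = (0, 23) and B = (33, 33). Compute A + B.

(3, 6)

(0, 23) + (33, 33). λ = (33 - 23)/(33 - 0) ≡ 10/33 mod 47. 33⁻¹ ≡ 10 (mod 47), so λ ≡ 6.
  x = λ² - 0 - 33 = 36 - 33 ≡ 3; y = λ·(0 - 3) - 23 ≡ 6. → (3, 6)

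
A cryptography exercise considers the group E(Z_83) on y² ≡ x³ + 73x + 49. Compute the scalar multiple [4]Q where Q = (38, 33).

Repeated addition: build up to 4Q.
2Q: tangent at (38, 33): λ = (3·38² + 73)/(2·33) ≡ 6/66. 66⁻¹ ≡ 39 (mod 83), so λ ≡ 6·39 ≡ 68.
  x = λ² - 38 - 38 = 4624 - 76 ≡ 66; y = λ·(38 - 66) - 33 ≡ 55. → (66, 55)
3Q: (66, 55) + (38, 33). λ = (33 - 55)/(38 - 66) ≡ 61/55 mod 83. 55⁻¹ ≡ 80 (mod 83) since 55·80 = 4400 ≡ 1, so λ ≡ 66.
  x = λ² - 66 - 38 = 4356 - 104 ≡ 19; y = λ·(66 - 19) - 55 ≡ 59. → (19, 59)
4Q: (19, 59) + (38, 33). λ = (33 - 59)/(38 - 19) ≡ 57/19 mod 83. 19⁻¹ ≡ 35 (mod 83) since 19·35 = 665 ≡ 1, so λ ≡ 3.
  x = λ² - 19 - 38 = 9 - 57 ≡ 35; y = λ·(19 - 35) - 59 ≡ 59. → (35, 59)

(35, 59)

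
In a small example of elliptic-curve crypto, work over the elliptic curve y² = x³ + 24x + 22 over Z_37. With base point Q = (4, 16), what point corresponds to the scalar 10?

(4, 16)

Repeated addition: build up to 10Q.
2Q: tangent at (4, 16): λ = (3·4² + 24)/(2·16) ≡ 35/32. 32⁻¹ ≡ 22 (mod 37), so λ ≡ 35·22 ≡ 30.
  x = λ² - 4 - 4 = 900 - 8 ≡ 4; y = λ·(4 - 4) - 16 ≡ 21. → (4, 21)
3Q: (4, 21) + (4, 16): same x and y₁ ≡ -y₂, so the sum is the point at infinity.
4Q: the point at infinity + (4, 16) = (4, 16) (identity).
5Q: tangent at (4, 16): λ = (3·4² + 24)/(2·16) ≡ 35/32. 32⁻¹ ≡ 22 (mod 37) since 32·22 = 704 ≡ 1, so λ ≡ 35·22 ≡ 30.
  x = λ² - 4 - 4 = 900 - 8 ≡ 4; y = λ·(4 - 4) - 16 ≡ 21. → (4, 21)
6Q: (4, 21) + (4, 16): same x and y₁ ≡ -y₂, so the sum is the point at infinity.
7Q: the point at infinity + (4, 16) = (4, 16) (identity).
8Q: tangent at (4, 16): λ = (3·4² + 24)/(2·16) ≡ 35/32. 32⁻¹ ≡ 22 (mod 37) since 32·22 = 704 ≡ 1, so λ ≡ 35·22 ≡ 30.
  x = λ² - 4 - 4 = 900 - 8 ≡ 4; y = λ·(4 - 4) - 16 ≡ 21. → (4, 21)
9Q: (4, 21) + (4, 16): same x and y₁ ≡ -y₂, so the sum is the point at infinity.
10Q: the point at infinity + (4, 16) = (4, 16) (identity).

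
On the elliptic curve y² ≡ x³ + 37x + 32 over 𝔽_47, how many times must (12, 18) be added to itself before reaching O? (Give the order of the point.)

2P: tangent at (12, 18): λ = (3·12² + 37)/(2·18) ≡ 46/36. 36⁻¹ ≡ 17 (mod 47), so λ ≡ 46·17 ≡ 30.
  x = λ² - 12 - 12 = 900 - 24 ≡ 30; y = λ·(12 - 30) - 18 ≡ 6. → (30, 6)
3P: (30, 6) + (12, 18). λ = (18 - 6)/(12 - 30) ≡ 12/29 mod 47. 29⁻¹ ≡ 13 (mod 47), so λ ≡ 15.
  x = λ² - 30 - 12 = 225 - 42 ≡ 42; y = λ·(30 - 42) - 6 ≡ 2. → (42, 2)
4P: (42, 2) + (12, 18). λ = (18 - 2)/(12 - 42) ≡ 16/17 mod 47. 17⁻¹ ≡ 36 (mod 47), so λ ≡ 12.
  x = λ² - 42 - 12 = 144 - 54 ≡ 43; y = λ·(42 - 43) - 2 ≡ 33. → (43, 33)
5P: (43, 33) + (12, 18). λ = (18 - 33)/(12 - 43) ≡ 32/16 mod 47. 16⁻¹ ≡ 3 (mod 47) since 16·3 = 48 ≡ 1, so λ ≡ 2.
  x = λ² - 43 - 12 = 4 - 55 ≡ 43; y = λ·(43 - 43) - 33 ≡ 14. → (43, 14)
6P: (43, 14) + (12, 18). λ = (18 - 14)/(12 - 43) ≡ 4/16 mod 47. 16⁻¹ ≡ 3 (mod 47), so λ ≡ 12.
  x = λ² - 43 - 12 = 144 - 55 ≡ 42; y = λ·(43 - 42) - 14 ≡ 45. → (42, 45)
7P: (42, 45) + (12, 18). λ = (18 - 45)/(12 - 42) ≡ 20/17 mod 47. 17⁻¹ ≡ 36 (mod 47) since 17·36 = 612 ≡ 1, so λ ≡ 15.
  x = λ² - 42 - 12 = 225 - 54 ≡ 30; y = λ·(42 - 30) - 45 ≡ 41. → (30, 41)
8P: (30, 41) + (12, 18). λ = (18 - 41)/(12 - 30) ≡ 24/29 mod 47. 29⁻¹ ≡ 13 (mod 47), so λ ≡ 30.
  x = λ² - 30 - 12 = 900 - 42 ≡ 12; y = λ·(30 - 12) - 41 ≡ 29. → (12, 29)
9P: (12, 29) + (12, 18): same x and y₁ ≡ -y₂, so the sum is O.
9P = O, so the order is 9.

9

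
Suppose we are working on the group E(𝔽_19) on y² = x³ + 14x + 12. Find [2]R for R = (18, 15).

tangent at (18, 15): λ = (3·18² + 14)/(2·15) ≡ 17/11. 11⁻¹ ≡ 7 (mod 19) since 11·7 = 77 ≡ 1, so λ ≡ 17·7 ≡ 5.
  x = λ² - 18 - 18 = 25 - 36 ≡ 8; y = λ·(18 - 8) - 15 ≡ 16. → (8, 16)

(8, 16)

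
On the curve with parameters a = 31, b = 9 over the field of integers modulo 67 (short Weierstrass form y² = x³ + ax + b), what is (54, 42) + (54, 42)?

(23, 5)

tangent at (54, 42): λ = (3·54² + 31)/(2·42) ≡ 2/17. 17⁻¹ ≡ 4 (mod 67) since 17·4 = 68 ≡ 1, so λ ≡ 2·4 ≡ 8.
  x = λ² - 54 - 54 = 64 - 108 ≡ 23; y = λ·(54 - 23) - 42 ≡ 5. → (23, 5)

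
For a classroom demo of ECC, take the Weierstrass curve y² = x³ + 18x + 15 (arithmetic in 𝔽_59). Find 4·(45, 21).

Write P = (45, 21).
Repeated addition: build up to 4P.
2P: tangent at (45, 21): λ = (3·45² + 18)/(2·21) ≡ 16/42. 42⁻¹ ≡ 52 (mod 59) since 42·52 = 2184 ≡ 1, so λ ≡ 16·52 ≡ 6.
  x = λ² - 45 - 45 = 36 - 90 ≡ 5; y = λ·(45 - 5) - 21 ≡ 42. → (5, 42)
3P: (5, 42) + (45, 21). λ = (21 - 42)/(45 - 5) ≡ 38/40 mod 59. 40⁻¹ ≡ 31 (mod 59) since 40·31 = 1240 ≡ 1, so λ ≡ 57.
  x = λ² - 5 - 45 = 3249 - 50 ≡ 13; y = λ·(5 - 13) - 42 ≡ 33. → (13, 33)
4P: (13, 33) + (45, 21). λ = (21 - 33)/(45 - 13) ≡ 47/32 mod 59. 32⁻¹ ≡ 24 (mod 59), so λ ≡ 7.
  x = λ² - 13 - 45 = 49 - 58 ≡ 50; y = λ·(13 - 50) - 33 ≡ 3. → (50, 3)

(50, 3)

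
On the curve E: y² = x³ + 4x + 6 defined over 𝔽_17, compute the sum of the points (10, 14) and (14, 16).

(6, 5)

(10, 14) + (14, 16). λ = (16 - 14)/(14 - 10) ≡ 2/4 mod 17. 4⁻¹ ≡ 13 (mod 17) since 4·13 = 52 ≡ 1, so λ ≡ 9.
  x = λ² - 10 - 14 = 81 - 24 ≡ 6; y = λ·(10 - 6) - 14 ≡ 5. → (6, 5)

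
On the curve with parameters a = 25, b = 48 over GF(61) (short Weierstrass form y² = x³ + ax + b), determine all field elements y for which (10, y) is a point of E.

x³ + 25x + 48 = 1298 ≡ 17 (mod 61).
17 is a non-residue mod 61; no y exists.

none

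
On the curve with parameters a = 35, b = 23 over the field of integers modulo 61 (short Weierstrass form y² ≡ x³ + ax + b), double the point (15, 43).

tangent at (15, 43): λ = (3·15² + 35)/(2·43) ≡ 39/25. 25⁻¹ ≡ 22 (mod 61), so λ ≡ 39·22 ≡ 4.
  x = λ² - 15 - 15 = 16 - 30 ≡ 47; y = λ·(15 - 47) - 43 ≡ 12. → (47, 12)

(47, 12)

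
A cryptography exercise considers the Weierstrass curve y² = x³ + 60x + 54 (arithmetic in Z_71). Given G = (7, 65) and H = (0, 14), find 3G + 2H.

First 3G:
Repeated addition: build up to 3G.
2G: tangent at (7, 65): λ = (3·7² + 60)/(2·65) ≡ 65/59. 59⁻¹ ≡ 65 (mod 71) since 59·65 = 3835 ≡ 1, so λ ≡ 65·65 ≡ 36.
  x = λ² - 7 - 7 = 1296 - 14 ≡ 4; y = λ·(7 - 4) - 65 ≡ 43. → (4, 43)
3G: (4, 43) + (7, 65). λ = (65 - 43)/(7 - 4) ≡ 22/3 mod 71. 3⁻¹ ≡ 24 (mod 71), so λ ≡ 31.
  x = λ² - 4 - 7 = 961 - 11 ≡ 27; y = λ·(4 - 27) - 43 ≡ 25. → (27, 25)
3G = (27, 25).
Next 2H:
Repeated addition: build up to 2H.
2H: tangent at (0, 14): λ = (3·0² + 60)/(2·14) ≡ 60/28. 28⁻¹ ≡ 33 (mod 71) since 28·33 = 924 ≡ 1, so λ ≡ 60·33 ≡ 63.
  x = λ² - 0 - 0 = 3969 - 0 ≡ 64; y = λ·(0 - 64) - 14 ≡ 1. → (64, 1)
2H = (64, 1).
Finally 3G + 2H:
(27, 25) + (64, 1). λ = (1 - 25)/(64 - 27) ≡ 47/37 mod 71. 37⁻¹ ≡ 48 (mod 71), so λ ≡ 55.
  x = λ² - 27 - 64 = 3025 - 91 ≡ 23; y = λ·(27 - 23) - 25 ≡ 53. → (23, 53)

(23, 53)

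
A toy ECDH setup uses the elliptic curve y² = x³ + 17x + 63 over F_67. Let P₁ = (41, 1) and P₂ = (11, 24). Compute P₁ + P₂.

(24, 15)

(41, 1) + (11, 24). λ = (24 - 1)/(11 - 41) ≡ 23/37 mod 67. 37⁻¹ ≡ 29 (mod 67), so λ ≡ 64.
  x = λ² - 41 - 11 = 4096 - 52 ≡ 24; y = λ·(41 - 24) - 1 ≡ 15. → (24, 15)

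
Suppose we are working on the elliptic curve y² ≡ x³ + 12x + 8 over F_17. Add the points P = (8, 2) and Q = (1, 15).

(0, 5)

(8, 2) + (1, 15). λ = (15 - 2)/(1 - 8) ≡ 13/10 mod 17. 10⁻¹ ≡ 12 (mod 17) since 10·12 = 120 ≡ 1, so λ ≡ 3.
  x = λ² - 8 - 1 = 9 - 9 ≡ 0; y = λ·(8 - 0) - 2 ≡ 5. → (0, 5)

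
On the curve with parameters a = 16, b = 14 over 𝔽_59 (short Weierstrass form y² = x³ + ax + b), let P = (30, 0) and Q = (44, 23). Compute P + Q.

(47, 10)

(30, 0) + (44, 23). λ = (23 - 0)/(44 - 30) ≡ 23/14 mod 59. 14⁻¹ ≡ 38 (mod 59), so λ ≡ 48.
  x = λ² - 30 - 44 = 2304 - 74 ≡ 47; y = λ·(30 - 47) - 0 ≡ 10. → (47, 10)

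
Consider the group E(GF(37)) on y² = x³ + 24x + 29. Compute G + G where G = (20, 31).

tangent at (20, 31): λ = (3·20² + 24)/(2·31) ≡ 3/25. 25⁻¹ ≡ 3 (mod 37), so λ ≡ 3·3 ≡ 9.
  x = λ² - 20 - 20 = 81 - 40 ≡ 4; y = λ·(20 - 4) - 31 ≡ 2. → (4, 2)

(4, 2)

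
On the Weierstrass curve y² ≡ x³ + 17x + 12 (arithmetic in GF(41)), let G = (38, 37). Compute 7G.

(26, 21)

Repeated addition: build up to 7G.
2G: tangent at (38, 37): λ = (3·38² + 17)/(2·37) ≡ 3/33. 33⁻¹ ≡ 5 (mod 41) since 33·5 = 165 ≡ 1, so λ ≡ 3·5 ≡ 15.
  x = λ² - 38 - 38 = 225 - 76 ≡ 26; y = λ·(38 - 26) - 37 ≡ 20. → (26, 20)
3G: (26, 20) + (38, 37). λ = (37 - 20)/(38 - 26) ≡ 17/12 mod 41. 12⁻¹ ≡ 24 (mod 41), so λ ≡ 39.
  x = λ² - 26 - 38 = 1521 - 64 ≡ 22; y = λ·(26 - 22) - 20 ≡ 13. → (22, 13)
4G: (22, 13) + (38, 37). λ = (37 - 13)/(38 - 22) ≡ 24/16 mod 41. 16⁻¹ ≡ 18 (mod 41), so λ ≡ 22.
  x = λ² - 22 - 38 = 484 - 60 ≡ 14; y = λ·(22 - 14) - 13 ≡ 40. → (14, 40)
5G: (14, 40) + (38, 37). λ = (37 - 40)/(38 - 14) ≡ 38/24 mod 41. 24⁻¹ ≡ 12 (mod 41), so λ ≡ 5.
  x = λ² - 14 - 38 = 25 - 52 ≡ 14; y = λ·(14 - 14) - 40 ≡ 1. → (14, 1)
6G: (14, 1) + (38, 37). λ = (37 - 1)/(38 - 14) ≡ 36/24 mod 41. 24⁻¹ ≡ 12 (mod 41), so λ ≡ 22.
  x = λ² - 14 - 38 = 484 - 52 ≡ 22; y = λ·(14 - 22) - 1 ≡ 28. → (22, 28)
7G: (22, 28) + (38, 37). λ = (37 - 28)/(38 - 22) ≡ 9/16 mod 41. 16⁻¹ ≡ 18 (mod 41), so λ ≡ 39.
  x = λ² - 22 - 38 = 1521 - 60 ≡ 26; y = λ·(22 - 26) - 28 ≡ 21. → (26, 21)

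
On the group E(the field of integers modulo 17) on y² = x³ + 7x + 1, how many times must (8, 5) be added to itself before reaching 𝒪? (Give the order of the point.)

2P: tangent at (8, 5): λ = (3·8² + 7)/(2·5) ≡ 12/10. 10⁻¹ ≡ 12 (mod 17), so λ ≡ 12·12 ≡ 8.
  x = λ² - 8 - 8 = 64 - 16 ≡ 14; y = λ·(8 - 14) - 5 ≡ 15. → (14, 15)
3P: (14, 15) + (8, 5). λ = (5 - 15)/(8 - 14) ≡ 7/11 mod 17. 11⁻¹ ≡ 14 (mod 17) since 11·14 = 154 ≡ 1, so λ ≡ 13.
  x = λ² - 14 - 8 = 169 - 22 ≡ 11; y = λ·(14 - 11) - 15 ≡ 7. → (11, 7)
4P: (11, 7) + (8, 5). λ = (5 - 7)/(8 - 11) ≡ 15/14 mod 17. 14⁻¹ ≡ 11 (mod 17) since 14·11 = 154 ≡ 1, so λ ≡ 12.
  x = λ² - 11 - 8 = 144 - 19 ≡ 6; y = λ·(11 - 6) - 7 ≡ 2. → (6, 2)
5P: (6, 2) + (8, 5). λ = (5 - 2)/(8 - 6) ≡ 3/2 mod 17. 2⁻¹ ≡ 9 (mod 17) since 2·9 = 18 ≡ 1, so λ ≡ 10.
  x = λ² - 6 - 8 = 100 - 14 ≡ 1; y = λ·(6 - 1) - 2 ≡ 14. → (1, 14)
6P: (1, 14) + (8, 5). λ = (5 - 14)/(8 - 1) ≡ 8/7 mod 17. 7⁻¹ ≡ 5 (mod 17) since 7·5 = 35 ≡ 1, so λ ≡ 6.
  x = λ² - 1 - 8 = 36 - 9 ≡ 10; y = λ·(1 - 10) - 14 ≡ 0. → (10, 0)
7P: (10, 0) + (8, 5). λ = (5 - 0)/(8 - 10) ≡ 5/15 mod 17. 15⁻¹ ≡ 8 (mod 17) since 15·8 = 120 ≡ 1, so λ ≡ 6.
  x = λ² - 10 - 8 = 36 - 18 ≡ 1; y = λ·(10 - 1) - 0 ≡ 3. → (1, 3)
8P: (1, 3) + (8, 5). λ = (5 - 3)/(8 - 1) ≡ 2/7 mod 17. 7⁻¹ ≡ 5 (mod 17) since 7·5 = 35 ≡ 1, so λ ≡ 10.
  x = λ² - 1 - 8 = 100 - 9 ≡ 6; y = λ·(1 - 6) - 3 ≡ 15. → (6, 15)
9P: (6, 15) + (8, 5). λ = (5 - 15)/(8 - 6) ≡ 7/2 mod 17. 2⁻¹ ≡ 9 (mod 17), so λ ≡ 12.
  x = λ² - 6 - 8 = 144 - 14 ≡ 11; y = λ·(6 - 11) - 15 ≡ 10. → (11, 10)
10P: (11, 10) + (8, 5). λ = (5 - 10)/(8 - 11) ≡ 12/14 mod 17. 14⁻¹ ≡ 11 (mod 17), so λ ≡ 13.
  x = λ² - 11 - 8 = 169 - 19 ≡ 14; y = λ·(11 - 14) - 10 ≡ 2. → (14, 2)
11P: (14, 2) + (8, 5). λ = (5 - 2)/(8 - 14) ≡ 3/11 mod 17. 11⁻¹ ≡ 14 (mod 17), so λ ≡ 8.
  x = λ² - 14 - 8 = 64 - 22 ≡ 8; y = λ·(14 - 8) - 2 ≡ 12. → (8, 12)
12P: (8, 12) + (8, 5): same x and y₁ ≡ -y₂, so the sum is 𝒪.
12P = 𝒪, so the order is 12.

12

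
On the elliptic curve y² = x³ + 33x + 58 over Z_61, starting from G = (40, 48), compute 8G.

Double-and-add on 8 = (1000)₂. Start with G = (40, 48) for the leading 1-bit.
double: tangent at (40, 48): λ = (3·40² + 33)/(2·48) ≡ 14/35. 35⁻¹ ≡ 7 (mod 61) since 35·7 = 245 ≡ 1, so λ ≡ 14·7 ≡ 37.
  x = λ² - 40 - 40 = 1369 - 80 ≡ 8; y = λ·(40 - 8) - 48 ≡ 38. → (8, 38)
double: tangent at (8, 38): λ = (3·8² + 33)/(2·38) ≡ 42/15. 15⁻¹ ≡ 57 (mod 61), so λ ≡ 42·57 ≡ 15.
  x = λ² - 8 - 8 = 225 - 16 ≡ 26; y = λ·(8 - 26) - 38 ≡ 58. → (26, 58)
double: tangent at (26, 58): λ = (3·26² + 33)/(2·58) ≡ 48/55. 55⁻¹ ≡ 10 (mod 61) since 55·10 = 550 ≡ 1, so λ ≡ 48·10 ≡ 53.
  x = λ² - 26 - 26 = 2809 - 52 ≡ 12; y = λ·(26 - 12) - 58 ≡ 13. → (12, 13)

(12, 13)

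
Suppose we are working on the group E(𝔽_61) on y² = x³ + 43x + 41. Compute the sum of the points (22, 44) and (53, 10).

(35, 47)

(22, 44) + (53, 10). λ = (10 - 44)/(53 - 22) ≡ 27/31 mod 61. 31⁻¹ ≡ 2 (mod 61), so λ ≡ 54.
  x = λ² - 22 - 53 = 2916 - 75 ≡ 35; y = λ·(22 - 35) - 44 ≡ 47. → (35, 47)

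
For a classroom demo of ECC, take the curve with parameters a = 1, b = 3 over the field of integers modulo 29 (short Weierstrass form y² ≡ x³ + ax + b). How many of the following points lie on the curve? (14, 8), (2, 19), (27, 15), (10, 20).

(14, 8): 8² ≡ 6, rhs ≡ 6 → on.
(2, 19): 19² ≡ 13, rhs ≡ 13 → on.
(27, 15): 15² ≡ 22, rhs ≡ 22 → on.
(10, 20): 20² ≡ 23, rhs ≡ 27 → off.

3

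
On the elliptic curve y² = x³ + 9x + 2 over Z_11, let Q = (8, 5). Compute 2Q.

(4, 5)

tangent at (8, 5): λ = (3·8² + 9)/(2·5) ≡ 3/10. 10⁻¹ ≡ 10 (mod 11), so λ ≡ 3·10 ≡ 8.
  x = λ² - 8 - 8 = 64 - 16 ≡ 4; y = λ·(8 - 4) - 5 ≡ 5. → (4, 5)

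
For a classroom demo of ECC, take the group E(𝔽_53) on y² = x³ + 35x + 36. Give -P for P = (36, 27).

(36, 26)

-(36, 27) = (36, -27 mod 53) = (36, 26).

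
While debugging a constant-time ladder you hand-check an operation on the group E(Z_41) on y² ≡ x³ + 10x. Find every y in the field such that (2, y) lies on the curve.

none

x³ + 10x + 0 = 28 ≡ 28 (mod 41).
28 is a non-residue mod 41; no y exists.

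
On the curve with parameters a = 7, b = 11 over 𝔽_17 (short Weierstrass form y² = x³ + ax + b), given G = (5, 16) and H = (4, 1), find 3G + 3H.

First 3G:
Repeated addition: build up to 3G.
2G: tangent at (5, 16): λ = (3·5² + 7)/(2·16) ≡ 14/15. 15⁻¹ ≡ 8 (mod 17), so λ ≡ 14·8 ≡ 10.
  x = λ² - 5 - 5 = 100 - 10 ≡ 5; y = λ·(5 - 5) - 16 ≡ 1. → (5, 1)
3G: (5, 1) + (5, 16): same x and y₁ ≡ -y₂, so the sum is ∞.
3G = ∞.
Next 3H:
Repeated addition: build up to 3H.
2H: tangent at (4, 1): λ = (3·4² + 7)/(2·1) ≡ 4/2. 2⁻¹ ≡ 9 (mod 17), so λ ≡ 4·9 ≡ 2.
  x = λ² - 4 - 4 = 4 - 8 ≡ 13; y = λ·(4 - 13) - 1 ≡ 15. → (13, 15)
3H: (13, 15) + (4, 1). λ = (1 - 15)/(4 - 13) ≡ 3/8 mod 17. 8⁻¹ ≡ 15 (mod 17), so λ ≡ 11.
  x = λ² - 13 - 4 = 121 - 17 ≡ 2; y = λ·(13 - 2) - 15 ≡ 4. → (2, 4)
3H = (2, 4).
Finally 3G + 3H:
∞ + (2, 4) = (2, 4) (identity).

(2, 4)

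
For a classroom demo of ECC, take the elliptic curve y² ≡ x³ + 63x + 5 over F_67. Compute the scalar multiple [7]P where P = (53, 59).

Double-and-add on 7 = (111)₂. Start with P = (53, 59) for the leading 1-bit.
double: tangent at (53, 59): λ = (3·53² + 63)/(2·59) ≡ 48/51. 51⁻¹ ≡ 46 (mod 67), so λ ≡ 48·46 ≡ 64.
  x = λ² - 53 - 53 = 4096 - 106 ≡ 37; y = λ·(53 - 37) - 59 ≡ 27. → (37, 27)
add P: (37, 27) + (53, 59). λ = (59 - 27)/(53 - 37) ≡ 32/16 mod 67. 16⁻¹ ≡ 21 (mod 67), so λ ≡ 2.
  x = λ² - 37 - 53 = 4 - 90 ≡ 48; y = λ·(37 - 48) - 27 ≡ 18. → (48, 18)
double: tangent at (48, 18): λ = (3·48² + 63)/(2·18) ≡ 7/36. 36⁻¹ ≡ 54 (mod 67) since 36·54 = 1944 ≡ 1, so λ ≡ 7·54 ≡ 43.
  x = λ² - 48 - 48 = 1849 - 96 ≡ 11; y = λ·(48 - 11) - 18 ≡ 32. → (11, 32)
add P: (11, 32) + (53, 59). λ = (59 - 32)/(53 - 11) ≡ 27/42 mod 67. 42⁻¹ ≡ 8 (mod 67), so λ ≡ 15.
  x = λ² - 11 - 53 = 225 - 64 ≡ 27; y = λ·(11 - 27) - 32 ≡ 63. → (27, 63)

(27, 63)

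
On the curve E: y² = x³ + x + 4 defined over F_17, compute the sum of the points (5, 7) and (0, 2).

(5, 7) + (0, 2). λ = (2 - 7)/(0 - 5) ≡ 12/12 mod 17. 12⁻¹ ≡ 10 (mod 17) since 12·10 = 120 ≡ 1, so λ ≡ 1.
  x = λ² - 5 - 0 = 1 - 5 ≡ 13; y = λ·(5 - 13) - 7 ≡ 2. → (13, 2)

(13, 2)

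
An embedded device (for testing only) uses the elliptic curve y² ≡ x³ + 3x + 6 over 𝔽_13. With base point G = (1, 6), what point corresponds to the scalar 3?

Repeated addition: build up to 3G.
2G: tangent at (1, 6): λ = (3·1² + 3)/(2·6) ≡ 6/12. 12⁻¹ ≡ 12 (mod 13), so λ ≡ 6·12 ≡ 7.
  x = λ² - 1 - 1 = 49 - 2 ≡ 8; y = λ·(1 - 8) - 6 ≡ 10. → (8, 10)
3G: (8, 10) + (1, 6). λ = (6 - 10)/(1 - 8) ≡ 9/6 mod 13. 6⁻¹ ≡ 11 (mod 13) since 6·11 = 66 ≡ 1, so λ ≡ 8.
  x = λ² - 8 - 1 = 64 - 9 ≡ 3; y = λ·(8 - 3) - 10 ≡ 4. → (3, 4)

(3, 4)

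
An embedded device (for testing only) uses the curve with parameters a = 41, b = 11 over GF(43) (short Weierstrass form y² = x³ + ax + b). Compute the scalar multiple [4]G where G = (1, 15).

Double-and-add on 4 = (100)₂. Start with G = (1, 15) for the leading 1-bit.
double: tangent at (1, 15): λ = (3·1² + 41)/(2·15) ≡ 1/30. 30⁻¹ ≡ 33 (mod 43) since 30·33 = 990 ≡ 1, so λ ≡ 1·33 ≡ 33.
  x = λ² - 1 - 1 = 1089 - 2 ≡ 12; y = λ·(1 - 12) - 15 ≡ 9. → (12, 9)
double: tangent at (12, 9): λ = (3·12² + 41)/(2·9) ≡ 0/18. 18⁻¹ ≡ 12 (mod 43), so λ ≡ 0·12 ≡ 0.
  x = λ² - 12 - 12 = 0 - 24 ≡ 19; y = λ·(12 - 19) - 9 ≡ 34. → (19, 34)

(19, 34)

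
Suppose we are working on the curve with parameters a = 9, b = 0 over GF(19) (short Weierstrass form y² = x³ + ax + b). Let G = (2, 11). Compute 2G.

(7, 11)

tangent at (2, 11): λ = (3·2² + 9)/(2·11) ≡ 2/3. 3⁻¹ ≡ 13 (mod 19) since 3·13 = 39 ≡ 1, so λ ≡ 2·13 ≡ 7.
  x = λ² - 2 - 2 = 49 - 4 ≡ 7; y = λ·(2 - 7) - 11 ≡ 11. → (7, 11)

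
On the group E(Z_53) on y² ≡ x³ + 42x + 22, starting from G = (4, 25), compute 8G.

Double-and-add on 8 = (1000)₂. Start with G = (4, 25) for the leading 1-bit.
double: tangent at (4, 25): λ = (3·4² + 42)/(2·25) ≡ 37/50. 50⁻¹ ≡ 35 (mod 53), so λ ≡ 37·35 ≡ 23.
  x = λ² - 4 - 4 = 529 - 8 ≡ 44; y = λ·(4 - 44) - 25 ≡ 9. → (44, 9)
double: tangent at (44, 9): λ = (3·44² + 42)/(2·9) ≡ 20/18. 18⁻¹ ≡ 3 (mod 53), so λ ≡ 20·3 ≡ 7.
  x = λ² - 44 - 44 = 49 - 88 ≡ 14; y = λ·(44 - 14) - 9 ≡ 42. → (14, 42)
double: tangent at (14, 42): λ = (3·14² + 42)/(2·42) ≡ 47/31. 31⁻¹ ≡ 12 (mod 53), so λ ≡ 47·12 ≡ 34.
  x = λ² - 14 - 14 = 1156 - 28 ≡ 15; y = λ·(14 - 15) - 42 ≡ 30. → (15, 30)

(15, 30)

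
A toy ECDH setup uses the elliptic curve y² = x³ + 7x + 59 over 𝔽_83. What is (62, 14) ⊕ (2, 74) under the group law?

(62, 14) + (2, 74). λ = (74 - 14)/(2 - 62) ≡ 60/23 mod 83. 23⁻¹ ≡ 65 (mod 83), so λ ≡ 82.
  x = λ² - 62 - 2 = 6724 - 64 ≡ 20; y = λ·(62 - 20) - 14 ≡ 27. → (20, 27)

(20, 27)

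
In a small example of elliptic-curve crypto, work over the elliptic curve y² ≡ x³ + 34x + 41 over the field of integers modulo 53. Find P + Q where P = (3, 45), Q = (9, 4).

(45, 30)

(3, 45) + (9, 4). λ = (4 - 45)/(9 - 3) ≡ 12/6 mod 53. 6⁻¹ ≡ 9 (mod 53), so λ ≡ 2.
  x = λ² - 3 - 9 = 4 - 12 ≡ 45; y = λ·(3 - 45) - 45 ≡ 30. → (45, 30)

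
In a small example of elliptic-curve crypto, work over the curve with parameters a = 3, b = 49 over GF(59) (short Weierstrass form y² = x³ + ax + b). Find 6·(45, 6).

(5, 22)

Write G = (45, 6).
Double-and-add on 6 = (110)₂. Start with G = (45, 6) for the leading 1-bit.
double: tangent at (45, 6): λ = (3·45² + 3)/(2·6) ≡ 1/12. 12⁻¹ ≡ 5 (mod 59), so λ ≡ 1·5 ≡ 5.
  x = λ² - 45 - 45 = 25 - 90 ≡ 53; y = λ·(45 - 53) - 6 ≡ 13. → (53, 13)
add G: (53, 13) + (45, 6). λ = (6 - 13)/(45 - 53) ≡ 52/51 mod 59. 51⁻¹ ≡ 22 (mod 59) since 51·22 = 1122 ≡ 1, so λ ≡ 23.
  x = λ² - 53 - 45 = 529 - 98 ≡ 18; y = λ·(53 - 18) - 13 ≡ 25. → (18, 25)
double: tangent at (18, 25): λ = (3·18² + 3)/(2·25) ≡ 31/50. 50⁻¹ ≡ 13 (mod 59) since 50·13 = 650 ≡ 1, so λ ≡ 31·13 ≡ 49.
  x = λ² - 18 - 18 = 2401 - 36 ≡ 5; y = λ·(18 - 5) - 25 ≡ 22. → (5, 22)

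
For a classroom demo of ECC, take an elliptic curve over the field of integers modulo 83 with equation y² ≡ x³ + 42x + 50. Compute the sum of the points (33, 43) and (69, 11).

(33, 43) + (69, 11). λ = (11 - 43)/(69 - 33) ≡ 51/36 mod 83. 36⁻¹ ≡ 30 (mod 83) since 36·30 = 1080 ≡ 1, so λ ≡ 36.
  x = λ² - 33 - 69 = 1296 - 102 ≡ 32; y = λ·(33 - 32) - 43 ≡ 76. → (32, 76)

(32, 76)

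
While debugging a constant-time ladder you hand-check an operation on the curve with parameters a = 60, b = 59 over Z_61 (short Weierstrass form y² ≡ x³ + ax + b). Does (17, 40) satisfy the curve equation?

yes

y² = 40² ≡ 14; x³ + 60x + 59 = 5992 ≡ 14 (mod 61). 14 = 14.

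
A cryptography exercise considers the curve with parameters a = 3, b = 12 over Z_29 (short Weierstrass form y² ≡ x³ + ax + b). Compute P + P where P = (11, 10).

(11, 19)

tangent at (11, 10): λ = (3·11² + 3)/(2·10) ≡ 18/20. 20⁻¹ ≡ 16 (mod 29) since 20·16 = 320 ≡ 1, so λ ≡ 18·16 ≡ 27.
  x = λ² - 11 - 11 = 729 - 22 ≡ 11; y = λ·(11 - 11) - 10 ≡ 19. → (11, 19)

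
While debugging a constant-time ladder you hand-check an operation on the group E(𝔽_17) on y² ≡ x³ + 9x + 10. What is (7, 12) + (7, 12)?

(7, 5)

tangent at (7, 12): λ = (3·7² + 9)/(2·12) ≡ 3/7. 7⁻¹ ≡ 5 (mod 17) since 7·5 = 35 ≡ 1, so λ ≡ 3·5 ≡ 15.
  x = λ² - 7 - 7 = 225 - 14 ≡ 7; y = λ·(7 - 7) - 12 ≡ 5. → (7, 5)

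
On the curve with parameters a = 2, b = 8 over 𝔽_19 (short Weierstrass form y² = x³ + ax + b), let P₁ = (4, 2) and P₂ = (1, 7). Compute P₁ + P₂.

(4, 2) + (1, 7). λ = (7 - 2)/(1 - 4) ≡ 5/16 mod 19. 16⁻¹ ≡ 6 (mod 19), so λ ≡ 11.
  x = λ² - 4 - 1 = 121 - 5 ≡ 2; y = λ·(4 - 2) - 2 ≡ 1. → (2, 1)

(2, 1)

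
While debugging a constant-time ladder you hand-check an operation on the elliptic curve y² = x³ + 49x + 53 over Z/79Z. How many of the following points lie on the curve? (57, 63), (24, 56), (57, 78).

1

(57, 63): 63² ≡ 19, rhs ≡ 19 → on.
(24, 56): 56² ≡ 55, rhs ≡ 43 → off.
(57, 78): 78² ≡ 1, rhs ≡ 19 → off.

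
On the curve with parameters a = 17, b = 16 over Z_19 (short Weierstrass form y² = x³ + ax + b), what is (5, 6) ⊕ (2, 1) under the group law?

(0, 15)

(5, 6) + (2, 1). λ = (1 - 6)/(2 - 5) ≡ 14/16 mod 19. 16⁻¹ ≡ 6 (mod 19) since 16·6 = 96 ≡ 1, so λ ≡ 8.
  x = λ² - 5 - 2 = 64 - 7 ≡ 0; y = λ·(5 - 0) - 6 ≡ 15. → (0, 15)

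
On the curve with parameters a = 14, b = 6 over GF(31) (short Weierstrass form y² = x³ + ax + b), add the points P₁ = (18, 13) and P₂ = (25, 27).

(18, 13) + (25, 27). λ = (27 - 13)/(25 - 18) ≡ 14/7 mod 31. 7⁻¹ ≡ 9 (mod 31), so λ ≡ 2.
  x = λ² - 18 - 25 = 4 - 43 ≡ 23; y = λ·(18 - 23) - 13 ≡ 8. → (23, 8)

(23, 8)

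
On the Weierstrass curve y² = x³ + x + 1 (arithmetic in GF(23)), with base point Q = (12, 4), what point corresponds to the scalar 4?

Double-and-add on 4 = (100)₂. Start with Q = (12, 4) for the leading 1-bit.
double: tangent at (12, 4): λ = (3·12² + 1)/(2·4) ≡ 19/8. 8⁻¹ ≡ 3 (mod 23) since 8·3 = 24 ≡ 1, so λ ≡ 19·3 ≡ 11.
  x = λ² - 12 - 12 = 121 - 24 ≡ 5; y = λ·(12 - 5) - 4 ≡ 4. → (5, 4)
double: tangent at (5, 4): λ = (3·5² + 1)/(2·4) ≡ 7/8. 8⁻¹ ≡ 3 (mod 23), so λ ≡ 7·3 ≡ 21.
  x = λ² - 5 - 5 = 441 - 10 ≡ 17; y = λ·(5 - 17) - 4 ≡ 20. → (17, 20)

(17, 20)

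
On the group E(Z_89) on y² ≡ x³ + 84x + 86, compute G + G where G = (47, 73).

tangent at (47, 73): λ = (3·47² + 84)/(2·73) ≡ 36/57. 57⁻¹ ≡ 25 (mod 89), so λ ≡ 36·25 ≡ 10.
  x = λ² - 47 - 47 = 100 - 94 ≡ 6; y = λ·(47 - 6) - 73 ≡ 70. → (6, 70)

(6, 70)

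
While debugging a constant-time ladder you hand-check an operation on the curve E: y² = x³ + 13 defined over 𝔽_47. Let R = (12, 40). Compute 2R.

(39, 21)

tangent at (12, 40): λ = (3·12² + 0)/(2·40) ≡ 9/33. 33⁻¹ ≡ 10 (mod 47), so λ ≡ 9·10 ≡ 43.
  x = λ² - 12 - 12 = 1849 - 24 ≡ 39; y = λ·(12 - 39) - 40 ≡ 21. → (39, 21)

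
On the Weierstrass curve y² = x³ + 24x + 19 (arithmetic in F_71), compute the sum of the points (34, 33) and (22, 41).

(34, 33) + (22, 41). λ = (41 - 33)/(22 - 34) ≡ 8/59 mod 71. 59⁻¹ ≡ 65 (mod 71) since 59·65 = 3835 ≡ 1, so λ ≡ 23.
  x = λ² - 34 - 22 = 529 - 56 ≡ 47; y = λ·(34 - 47) - 33 ≡ 23. → (47, 23)

(47, 23)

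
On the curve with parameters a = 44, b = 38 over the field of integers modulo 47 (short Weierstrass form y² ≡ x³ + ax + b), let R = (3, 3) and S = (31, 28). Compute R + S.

(3, 3) + (31, 28). λ = (28 - 3)/(31 - 3) ≡ 25/28 mod 47. 28⁻¹ ≡ 42 (mod 47) since 28·42 = 1176 ≡ 1, so λ ≡ 16.
  x = λ² - 3 - 31 = 256 - 34 ≡ 34; y = λ·(3 - 34) - 3 ≡ 18. → (34, 18)

(34, 18)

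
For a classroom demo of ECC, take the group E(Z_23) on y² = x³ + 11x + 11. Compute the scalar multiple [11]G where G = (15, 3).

(12, 10)

Double-and-add on 11 = (1011)₂. Start with G = (15, 3) for the leading 1-bit.
double: tangent at (15, 3): λ = (3·15² + 11)/(2·3) ≡ 19/6. 6⁻¹ ≡ 4 (mod 23), so λ ≡ 19·4 ≡ 7.
  x = λ² - 15 - 15 = 49 - 30 ≡ 19; y = λ·(15 - 19) - 3 ≡ 15. → (19, 15)
double: tangent at (19, 15): λ = (3·19² + 11)/(2·15) ≡ 13/7. 7⁻¹ ≡ 10 (mod 23), so λ ≡ 13·10 ≡ 15.
  x = λ² - 19 - 19 = 225 - 38 ≡ 3; y = λ·(19 - 3) - 15 ≡ 18. → (3, 18)
add G: (3, 18) + (15, 3). λ = (3 - 18)/(15 - 3) ≡ 8/12 mod 23. 12⁻¹ ≡ 2 (mod 23), so λ ≡ 16.
  x = λ² - 3 - 15 = 256 - 18 ≡ 8; y = λ·(3 - 8) - 18 ≡ 17. → (8, 17)
double: tangent at (8, 17): λ = (3·8² + 11)/(2·17) ≡ 19/11. 11⁻¹ ≡ 21 (mod 23), so λ ≡ 19·21 ≡ 8.
  x = λ² - 8 - 8 = 64 - 16 ≡ 2; y = λ·(8 - 2) - 17 ≡ 8. → (2, 8)
add G: (2, 8) + (15, 3). λ = (3 - 8)/(15 - 2) ≡ 18/13 mod 23. 13⁻¹ ≡ 16 (mod 23) since 13·16 = 208 ≡ 1, so λ ≡ 12.
  x = λ² - 2 - 15 = 144 - 17 ≡ 12; y = λ·(2 - 12) - 8 ≡ 10. → (12, 10)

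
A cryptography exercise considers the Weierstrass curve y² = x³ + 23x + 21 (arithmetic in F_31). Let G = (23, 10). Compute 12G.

Double-and-add on 12 = (1100)₂. Start with G = (23, 10) for the leading 1-bit.
double: tangent at (23, 10): λ = (3·23² + 23)/(2·10) ≡ 29/20. 20⁻¹ ≡ 14 (mod 31) since 20·14 = 280 ≡ 1, so λ ≡ 29·14 ≡ 3.
  x = λ² - 23 - 23 = 9 - 46 ≡ 25; y = λ·(23 - 25) - 10 ≡ 15. → (25, 15)
add G: (25, 15) + (23, 10). λ = (10 - 15)/(23 - 25) ≡ 26/29 mod 31. 29⁻¹ ≡ 15 (mod 31), so λ ≡ 18.
  x = λ² - 25 - 23 = 324 - 48 ≡ 28; y = λ·(25 - 28) - 15 ≡ 24. → (28, 24)
double: tangent at (28, 24): λ = (3·28² + 23)/(2·24) ≡ 19/17. 17⁻¹ ≡ 11 (mod 31), so λ ≡ 19·11 ≡ 23.
  x = λ² - 28 - 28 = 529 - 56 ≡ 8; y = λ·(28 - 8) - 24 ≡ 2. → (8, 2)
double: tangent at (8, 2): λ = (3·8² + 23)/(2·2) ≡ 29/4. 4⁻¹ ≡ 8 (mod 31), so λ ≡ 29·8 ≡ 15.
  x = λ² - 8 - 8 = 225 - 16 ≡ 23; y = λ·(8 - 23) - 2 ≡ 21. → (23, 21)

(23, 21)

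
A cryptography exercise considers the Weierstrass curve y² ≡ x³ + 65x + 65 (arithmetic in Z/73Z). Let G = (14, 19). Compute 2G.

tangent at (14, 19): λ = (3·14² + 65)/(2·19) ≡ 69/38. 38⁻¹ ≡ 25 (mod 73) since 38·25 = 950 ≡ 1, so λ ≡ 69·25 ≡ 46.
  x = λ² - 14 - 14 = 2116 - 28 ≡ 44; y = λ·(14 - 44) - 19 ≡ 61. → (44, 61)

(44, 61)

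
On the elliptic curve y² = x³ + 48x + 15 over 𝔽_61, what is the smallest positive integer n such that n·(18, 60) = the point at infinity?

2P: tangent at (18, 60): λ = (3·18² + 48)/(2·60) ≡ 44/59. 59⁻¹ ≡ 30 (mod 61), so λ ≡ 44·30 ≡ 39.
  x = λ² - 18 - 18 = 1521 - 36 ≡ 21; y = λ·(18 - 21) - 60 ≡ 6. → (21, 6)
3P: (21, 6) + (18, 60). λ = (60 - 6)/(18 - 21) ≡ 54/58 mod 61. 58⁻¹ ≡ 20 (mod 61) since 58·20 = 1160 ≡ 1, so λ ≡ 43.
  x = λ² - 21 - 18 = 1849 - 39 ≡ 41; y = λ·(21 - 41) - 6 ≡ 49. → (41, 49)
4P: (41, 49) + (18, 60). λ = (60 - 49)/(18 - 41) ≡ 11/38 mod 61. 38⁻¹ ≡ 53 (mod 61) since 38·53 = 2014 ≡ 1, so λ ≡ 34.
  x = λ² - 41 - 18 = 1156 - 59 ≡ 60; y = λ·(41 - 60) - 49 ≡ 37. → (60, 37)
5P: (60, 37) + (18, 60). λ = (60 - 37)/(18 - 60) ≡ 23/19 mod 61. 19⁻¹ ≡ 45 (mod 61) since 19·45 = 855 ≡ 1, so λ ≡ 59.
  x = λ² - 60 - 18 = 3481 - 78 ≡ 48; y = λ·(60 - 48) - 37 ≡ 0. → (48, 0)
6P: (48, 0) + (18, 60). λ = (60 - 0)/(18 - 48) ≡ 60/31 mod 61. 31⁻¹ ≡ 2 (mod 61), so λ ≡ 59.
  x = λ² - 48 - 18 = 3481 - 66 ≡ 60; y = λ·(48 - 60) - 0 ≡ 24. → (60, 24)
7P: (60, 24) + (18, 60). λ = (60 - 24)/(18 - 60) ≡ 36/19 mod 61. 19⁻¹ ≡ 45 (mod 61) since 19·45 = 855 ≡ 1, so λ ≡ 34.
  x = λ² - 60 - 18 = 1156 - 78 ≡ 41; y = λ·(60 - 41) - 24 ≡ 12. → (41, 12)
8P: (41, 12) + (18, 60). λ = (60 - 12)/(18 - 41) ≡ 48/38 mod 61. 38⁻¹ ≡ 53 (mod 61), so λ ≡ 43.
  x = λ² - 41 - 18 = 1849 - 59 ≡ 21; y = λ·(41 - 21) - 12 ≡ 55. → (21, 55)
9P: (21, 55) + (18, 60). λ = (60 - 55)/(18 - 21) ≡ 5/58 mod 61. 58⁻¹ ≡ 20 (mod 61) since 58·20 = 1160 ≡ 1, so λ ≡ 39.
  x = λ² - 21 - 18 = 1521 - 39 ≡ 18; y = λ·(21 - 18) - 55 ≡ 1. → (18, 1)
10P: (18, 1) + (18, 60): same x and y₁ ≡ -y₂, so the sum is the point at infinity.
10P = the point at infinity, so the order is 10.

10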